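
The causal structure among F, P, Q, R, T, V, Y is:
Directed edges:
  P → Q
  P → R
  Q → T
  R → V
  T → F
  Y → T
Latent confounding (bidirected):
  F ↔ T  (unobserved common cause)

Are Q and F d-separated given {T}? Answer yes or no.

No — Q and F are d-connected given {T}.

Bayes-Ball from Q | {T} reaches {F,P,R,V,Y}.
F ∈ reach(Q|{T}) ⇒ Q ⊥̸ F | {T}.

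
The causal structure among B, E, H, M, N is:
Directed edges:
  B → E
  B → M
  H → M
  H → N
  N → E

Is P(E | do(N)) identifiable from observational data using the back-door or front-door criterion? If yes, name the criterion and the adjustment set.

P(E|do(N)): backdoor, adjust for ∅.

desc(N)\{N}={E}; candidates ⊆ {B,H,M}.
∅: N⊥E given ∅ in G with N→· removed — back-door holds.
P(E|do(N)) = P(E|N) — no adjustment needed.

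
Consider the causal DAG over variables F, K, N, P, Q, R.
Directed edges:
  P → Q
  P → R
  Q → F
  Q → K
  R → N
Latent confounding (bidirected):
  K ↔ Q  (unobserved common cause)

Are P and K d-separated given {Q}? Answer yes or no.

Bayes-Ball from P | {Q} reaches {K,N,R}.
K ∈ reach(P|{Q}) ⇒ P ⊥̸ K | {Q}.

No — P and K are d-connected given {Q}.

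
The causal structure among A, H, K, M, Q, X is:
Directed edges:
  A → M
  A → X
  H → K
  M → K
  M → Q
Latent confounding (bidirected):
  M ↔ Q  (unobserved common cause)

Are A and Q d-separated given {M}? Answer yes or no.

No — A and Q are d-connected given {M}.

Bayes-Ball from A | {M} reaches {Q,X}.
Q ∈ reach(A|{M}) ⇒ A ⊥̸ Q | {M}.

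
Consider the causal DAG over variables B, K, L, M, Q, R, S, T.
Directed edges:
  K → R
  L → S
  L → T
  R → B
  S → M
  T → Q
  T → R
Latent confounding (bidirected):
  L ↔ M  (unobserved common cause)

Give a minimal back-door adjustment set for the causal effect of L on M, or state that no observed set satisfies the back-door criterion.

L→M: no observed back-door set.

desc(L)\{L}={B,M,Q,R,S,T}; candidates ⊆ {K}.
L↔M: latent back-door arc(s) into L.
size 0: {}; under {} L still reaches {M} ∋ M.
size 1: {K}; under {K} L still reaches {M} ∋ M.
L↔M cannot be blocked by any observed set — no back-door set.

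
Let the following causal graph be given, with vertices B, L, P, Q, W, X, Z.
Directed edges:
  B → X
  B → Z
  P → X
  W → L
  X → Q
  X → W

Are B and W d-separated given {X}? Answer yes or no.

Bayes-Ball from B | {X} reaches {P,Z}.
W ∉ reach(B|{X}) ⇒ B ⊥ W | {X}.

Yes — B ⊥ W | {X}.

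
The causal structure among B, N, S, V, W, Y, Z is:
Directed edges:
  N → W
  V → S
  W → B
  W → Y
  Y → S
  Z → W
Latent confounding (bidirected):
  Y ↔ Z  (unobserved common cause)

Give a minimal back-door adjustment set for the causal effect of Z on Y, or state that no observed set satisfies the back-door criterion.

desc(Z)\{Z}={B,S,W,Y}; candidates ⊆ {N,V}.
Z↔Y: latent back-door arc(s) into Z.
size 0: {}; under {} Z still reaches {S,Y} ∋ Y.
size 1: {N}, {V}; under {N} Z still reaches {S,Y} ∋ Y.
size 2: {N,V}; under {N,V} Z still reaches {S,Y} ∋ Y.
Z↔Y cannot be blocked by any observed set — no back-door set.

Z→Y: no observed back-door set.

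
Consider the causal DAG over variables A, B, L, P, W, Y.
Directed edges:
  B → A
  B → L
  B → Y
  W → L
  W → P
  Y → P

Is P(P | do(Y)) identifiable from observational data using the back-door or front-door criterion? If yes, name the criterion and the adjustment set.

desc(Y)\{Y}={P}; candidates ⊆ {A,B,L,W}.
∅: Y⊥P given ∅ in G with Y→· removed — back-door holds.
P(P|do(Y)) = P(P|Y) — no adjustment needed.

P(P|do(Y)): backdoor, adjust for ∅.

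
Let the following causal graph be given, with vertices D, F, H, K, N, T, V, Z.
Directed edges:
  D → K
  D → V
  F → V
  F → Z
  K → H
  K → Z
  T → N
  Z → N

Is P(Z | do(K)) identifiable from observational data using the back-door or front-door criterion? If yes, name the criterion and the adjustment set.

desc(K)\{K}={H,N,Z}; candidates ⊆ {D,F,T,V}.
∅: K⊥Z given ∅ in G with K→· removed — back-door holds.
P(Z|do(K)) = P(Z|K) — no adjustment needed.

P(Z|do(K)): backdoor, adjust for ∅.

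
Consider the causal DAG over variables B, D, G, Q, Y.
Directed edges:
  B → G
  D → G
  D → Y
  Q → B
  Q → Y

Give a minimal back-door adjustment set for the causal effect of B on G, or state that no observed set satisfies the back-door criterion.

desc(B)\{B}={G}; candidates ⊆ {D,Q,Y}.
∅: B⊥G given ∅ in G with B→· removed — back-door holds.

B→G: minimal back-door set ∅.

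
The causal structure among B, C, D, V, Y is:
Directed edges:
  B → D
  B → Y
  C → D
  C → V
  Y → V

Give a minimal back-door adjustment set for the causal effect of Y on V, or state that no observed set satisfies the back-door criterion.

Y→V: minimal back-door set ∅.

desc(Y)\{Y}={V}; candidates ⊆ {B,C,D}.
∅: Y⊥V given ∅ in G with Y→· removed — back-door holds.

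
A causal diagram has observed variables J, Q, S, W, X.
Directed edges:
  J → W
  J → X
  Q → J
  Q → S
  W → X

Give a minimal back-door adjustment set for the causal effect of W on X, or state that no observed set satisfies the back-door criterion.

desc(W)\{W}={X}; candidates ⊆ {J,Q,S}.
size 0: {}; under {} W still reaches {J,Q,S,X} ∋ X.
{J}: W⊥X given {J} in G with W→· removed — back-door holds.

W→X: minimal back-door set {J}.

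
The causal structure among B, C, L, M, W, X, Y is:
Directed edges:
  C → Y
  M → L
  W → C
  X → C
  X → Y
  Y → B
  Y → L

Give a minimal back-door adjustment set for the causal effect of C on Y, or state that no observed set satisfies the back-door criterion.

desc(C)\{C}={B,L,Y}; candidates ⊆ {M,W,X}.
size 0: {}; under {} C still reaches {B,L,W,X,Y} ∋ Y.
{X}: C⊥Y given {X} in G with C→· removed — back-door holds.

C→Y: minimal back-door set {X}.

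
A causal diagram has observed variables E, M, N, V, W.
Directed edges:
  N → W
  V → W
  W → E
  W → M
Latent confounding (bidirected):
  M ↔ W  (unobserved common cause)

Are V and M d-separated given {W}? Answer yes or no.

Bayes-Ball from V | {W} reaches {M,N}.
M ∈ reach(V|{W}) ⇒ V ⊥̸ M | {W}.

No — V and M are d-connected given {W}.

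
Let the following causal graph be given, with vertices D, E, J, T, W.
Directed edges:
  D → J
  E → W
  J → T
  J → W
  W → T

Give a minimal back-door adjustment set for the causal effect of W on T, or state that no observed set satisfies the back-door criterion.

desc(W)\{W}={T}; candidates ⊆ {D,E,J}.
size 0: {}; under {} W still reaches {D,E,J,T} ∋ T.
{J}: W⊥T given {J} in G with W→· removed — back-door holds.

W→T: minimal back-door set {J}.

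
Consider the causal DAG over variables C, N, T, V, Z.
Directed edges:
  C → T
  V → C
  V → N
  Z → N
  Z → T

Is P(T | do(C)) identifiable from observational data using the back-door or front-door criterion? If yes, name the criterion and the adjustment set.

P(T|do(C)): backdoor, adjust for ∅.

desc(C)\{C}={T}; candidates ⊆ {N,V,Z}.
∅: C⊥T given ∅ in G with C→· removed — back-door holds.
P(T|do(C)) = P(T|C) — no adjustment needed.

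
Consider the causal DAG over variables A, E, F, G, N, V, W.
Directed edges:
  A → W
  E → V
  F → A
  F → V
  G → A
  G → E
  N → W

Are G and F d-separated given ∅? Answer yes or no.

Bayes-Ball from G | ∅ reaches {A,E,V,W}.
F ∉ reach(G|∅) ⇒ G ⊥ F | ∅.

Yes — G ⊥ F | ∅.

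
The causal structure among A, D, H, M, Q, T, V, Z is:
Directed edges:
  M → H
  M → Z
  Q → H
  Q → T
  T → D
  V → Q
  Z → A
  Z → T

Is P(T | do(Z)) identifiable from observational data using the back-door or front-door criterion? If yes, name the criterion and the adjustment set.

P(T|do(Z)): backdoor, adjust for ∅.

desc(Z)\{Z}={A,D,T}; candidates ⊆ {H,M,Q,V}.
∅: Z⊥T given ∅ in G with Z→· removed — back-door holds.
P(T|do(Z)) = P(T|Z) — no adjustment needed.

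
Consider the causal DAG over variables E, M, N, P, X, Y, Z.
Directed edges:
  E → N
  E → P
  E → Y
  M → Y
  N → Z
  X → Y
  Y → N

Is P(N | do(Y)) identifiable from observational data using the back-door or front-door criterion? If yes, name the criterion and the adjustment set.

desc(Y)\{Y}={N,Z}; candidates ⊆ {E,M,P,X}.
size 0: {}; under {} Y still reaches {E,M,N,P,X,Z} ∋ N.
{E}: Y⊥N given {E} in G with Y→· removed — back-door holds.
P(N|do(Y)) = Σ_{E} P(N|Y,E)·P(E).

P(N|do(Y)): backdoor, adjust for {E}.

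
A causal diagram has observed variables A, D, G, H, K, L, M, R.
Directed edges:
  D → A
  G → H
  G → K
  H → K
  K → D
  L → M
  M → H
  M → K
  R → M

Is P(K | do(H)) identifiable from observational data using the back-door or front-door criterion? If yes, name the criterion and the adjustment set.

P(K|do(H)): backdoor, adjust for {G, M}.

desc(H)\{H}={A,D,K}; candidates ⊆ {G,L,M,R}.
size 0: {}; under {} H still reaches {A,D,G,K,L,M,R} ∋ K.
size 1: {G}, {L}, {M} …(+1); under {G} H still reaches {A,D,K,L,M,R} ∋ K.
{G,M}: H⊥K given {G,M} in G with H→· removed — back-door holds.
P(K|do(H)) = Σ_{G,M} P(K|H,G,M)·P(G,M).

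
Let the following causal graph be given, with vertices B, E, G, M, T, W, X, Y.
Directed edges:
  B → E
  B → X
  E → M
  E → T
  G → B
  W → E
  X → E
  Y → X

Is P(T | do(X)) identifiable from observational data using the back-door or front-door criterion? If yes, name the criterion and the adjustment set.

P(T|do(X)): backdoor, adjust for {B}.

desc(X)\{X}={E,M,T}; candidates ⊆ {B,G,W,Y}.
size 0: {}; under {} X still reaches {B,E,G,M,T,Y} ∋ T.
{B}: X⊥T given {B} in G with X→· removed — back-door holds.
P(T|do(X)) = Σ_{B} P(T|X,B)·P(B).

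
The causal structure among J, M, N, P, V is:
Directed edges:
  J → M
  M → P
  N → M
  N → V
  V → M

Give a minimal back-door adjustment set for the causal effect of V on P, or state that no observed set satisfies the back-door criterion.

V→P: minimal back-door set {N}.

desc(V)\{V}={M,P}; candidates ⊆ {J,N}.
size 0: {}; under {} V still reaches {M,N,P} ∋ P.
{N}: V⊥P given {N} in G with V→· removed — back-door holds.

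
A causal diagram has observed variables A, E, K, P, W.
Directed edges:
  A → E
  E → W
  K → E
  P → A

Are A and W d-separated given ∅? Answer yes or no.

No — A and W are d-connected given ∅.

Bayes-Ball from A | ∅ reaches {E,P,W}.
W ∈ reach(A|∅) ⇒ A ⊥̸ W | ∅.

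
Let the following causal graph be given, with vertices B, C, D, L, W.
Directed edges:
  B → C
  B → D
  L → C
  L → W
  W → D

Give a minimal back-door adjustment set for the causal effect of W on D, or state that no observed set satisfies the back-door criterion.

desc(W)\{W}={D}; candidates ⊆ {B,C,L}.
∅: W⊥D given ∅ in G with W→· removed — back-door holds.

W→D: minimal back-door set ∅.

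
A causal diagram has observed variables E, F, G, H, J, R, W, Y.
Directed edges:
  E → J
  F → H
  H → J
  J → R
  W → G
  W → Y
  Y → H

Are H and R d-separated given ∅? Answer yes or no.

Bayes-Ball from H | ∅ reaches {F,G,J,R,W,Y}.
R ∈ reach(H|∅) ⇒ H ⊥̸ R | ∅.

No — H and R are d-connected given ∅.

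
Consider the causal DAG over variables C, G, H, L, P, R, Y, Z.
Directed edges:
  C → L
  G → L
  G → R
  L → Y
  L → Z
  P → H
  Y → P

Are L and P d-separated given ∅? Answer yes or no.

Bayes-Ball from L | ∅ reaches {C,G,H,P,R,Y,Z}.
P ∈ reach(L|∅) ⇒ L ⊥̸ P | ∅.

No — L and P are d-connected given ∅.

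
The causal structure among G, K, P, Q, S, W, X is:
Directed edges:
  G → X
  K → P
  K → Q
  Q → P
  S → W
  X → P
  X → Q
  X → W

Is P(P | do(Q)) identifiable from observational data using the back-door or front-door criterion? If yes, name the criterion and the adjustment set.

desc(Q)\{Q}={P}; candidates ⊆ {G,K,S,W,X}.
size 0: {}; under {} Q still reaches {G,K,P,W,X} ∋ P.
size 1: {G}, {K}, {S} …(+2); under {G} Q still reaches {K,P,W,X} ∋ P.
{K,X}: Q⊥P given {K,X} in G with Q→· removed — back-door holds.
P(P|do(Q)) = Σ_{K,X} P(P|Q,K,X)·P(K,X).

P(P|do(Q)): backdoor, adjust for {K, X}.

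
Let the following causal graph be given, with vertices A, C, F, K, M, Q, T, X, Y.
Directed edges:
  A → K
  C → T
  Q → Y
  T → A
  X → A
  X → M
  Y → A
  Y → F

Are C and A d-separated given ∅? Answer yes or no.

Bayes-Ball from C | ∅ reaches {A,K,T}.
A ∈ reach(C|∅) ⇒ C ⊥̸ A | ∅.

No — C and A are d-connected given ∅.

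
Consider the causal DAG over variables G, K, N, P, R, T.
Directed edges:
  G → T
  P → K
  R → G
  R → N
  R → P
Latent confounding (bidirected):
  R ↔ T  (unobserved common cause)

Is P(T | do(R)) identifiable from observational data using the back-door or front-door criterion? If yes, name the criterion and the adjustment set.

desc(R)\{R}={G,K,N,P,T}; candidates ⊆ {—}.
R↔T: latent back-door arc(s) into R.
size 0: {}; under {} R still reaches {T} ∋ T.
R↔T cannot be blocked by any observed set — no back-door set.
{G}: (i) intercepts every directed R→T path; (ii) no back-door R→{G}; (iii) {R} blocks every back-door {G}→T. Front-door holds.
P(T|do(R)) = Σ_{G} P(G|R) Σ_{R'} P(T|G,R')P(R').

P(T|do(R)): frontdoor, adjust for {G}.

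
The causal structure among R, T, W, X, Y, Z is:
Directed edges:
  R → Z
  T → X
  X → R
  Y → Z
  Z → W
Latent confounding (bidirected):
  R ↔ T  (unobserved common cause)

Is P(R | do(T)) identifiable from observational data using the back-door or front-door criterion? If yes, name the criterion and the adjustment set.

desc(T)\{T}={R,W,X,Z}; candidates ⊆ {Y}.
T↔R: latent back-door arc(s) into T.
size 0: {}; under {} T still reaches {R,W,Z} ∋ R.
size 1: {Y}; under {Y} T still reaches {R,W,Z} ∋ R.
T↔R cannot be blocked by any observed set — no back-door set.
{X}: (i) intercepts every directed T→R path; (ii) no back-door T→{X}; (iii) {T} blocks every back-door {X}→R. Front-door holds.
P(R|do(T)) = Σ_{X} P(X|T) Σ_{T'} P(R|X,T')P(T').

P(R|do(T)): frontdoor, adjust for {X}.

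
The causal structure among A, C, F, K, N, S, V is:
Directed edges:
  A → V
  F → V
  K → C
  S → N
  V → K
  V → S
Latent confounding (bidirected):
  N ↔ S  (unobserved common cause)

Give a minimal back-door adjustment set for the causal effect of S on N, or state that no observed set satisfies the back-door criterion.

S→N: no observed back-door set.

desc(S)\{S}={N}; candidates ⊆ {A,C,F,K,V}.
S↔N: latent back-door arc(s) into S.
size 0: {}; under {} S still reaches {A,C,F,K,N,V} ∋ N.
size 1: {A}, {C}, {F} …(+2); under {A} S still reaches {C,F,K,N,V} ∋ N.
size 2: {A,C}, {A,F}, {A,K} …(+7); under {A,C} S still reaches {F,K,N,V} ∋ N.
S↔N cannot be blocked by any observed set — no back-door set.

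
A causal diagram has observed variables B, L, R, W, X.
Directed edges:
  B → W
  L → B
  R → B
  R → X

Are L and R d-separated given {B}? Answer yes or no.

No — L and R are d-connected given {B}.

Bayes-Ball from L | {B} reaches {R,X}.
R ∈ reach(L|{B}) ⇒ L ⊥̸ R | {B}.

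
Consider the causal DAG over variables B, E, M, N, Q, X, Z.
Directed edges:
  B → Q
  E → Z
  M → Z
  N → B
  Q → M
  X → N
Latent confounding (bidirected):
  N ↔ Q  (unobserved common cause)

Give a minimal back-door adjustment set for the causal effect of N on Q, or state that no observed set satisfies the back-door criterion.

N→Q: no observed back-door set.

desc(N)\{N}={B,M,Q,Z}; candidates ⊆ {E,X}.
N↔Q: latent back-door arc(s) into N.
size 0: {}; under {} N still reaches {M,Q,X,Z} ∋ Q.
size 1: {E}, {X}; under {E} N still reaches {M,Q,X,Z} ∋ Q.
size 2: {E,X}; under {E,X} N still reaches {M,Q,Z} ∋ Q.
N↔Q cannot be blocked by any observed set — no back-door set.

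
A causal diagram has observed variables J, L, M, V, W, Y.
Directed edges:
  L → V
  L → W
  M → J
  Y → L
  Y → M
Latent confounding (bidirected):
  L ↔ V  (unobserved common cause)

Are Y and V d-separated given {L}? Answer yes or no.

No — Y and V are d-connected given {L}.

Bayes-Ball from Y | {L} reaches {J,M,V}.
V ∈ reach(Y|{L}) ⇒ Y ⊥̸ V | {L}.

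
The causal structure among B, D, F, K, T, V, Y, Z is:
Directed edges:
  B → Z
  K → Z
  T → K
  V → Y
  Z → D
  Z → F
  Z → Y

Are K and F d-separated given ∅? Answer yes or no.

No — K and F are d-connected given ∅.

Bayes-Ball from K | ∅ reaches {D,F,T,Y,Z}.
F ∈ reach(K|∅) ⇒ K ⊥̸ F | ∅.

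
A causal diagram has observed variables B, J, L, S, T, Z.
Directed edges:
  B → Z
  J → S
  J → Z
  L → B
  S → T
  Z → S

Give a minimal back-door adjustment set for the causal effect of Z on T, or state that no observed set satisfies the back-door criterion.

desc(Z)\{Z}={S,T}; candidates ⊆ {B,J,L}.
size 0: {}; under {} Z still reaches {B,J,L,S,T} ∋ T.
{J}: Z⊥T given {J} in G with Z→· removed — back-door holds.

Z→T: minimal back-door set {J}.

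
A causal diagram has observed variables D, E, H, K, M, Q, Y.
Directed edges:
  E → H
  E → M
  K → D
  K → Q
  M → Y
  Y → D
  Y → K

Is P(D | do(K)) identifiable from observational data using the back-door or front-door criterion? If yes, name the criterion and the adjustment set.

P(D|do(K)): backdoor, adjust for {Y}.

desc(K)\{K}={D,Q}; candidates ⊆ {E,H,M,Y}.
size 0: {}; under {} K still reaches {D,E,H,M,Y} ∋ D.
{Y}: K⊥D given {Y} in G with K→· removed — back-door holds.
P(D|do(K)) = Σ_{Y} P(D|K,Y)·P(Y).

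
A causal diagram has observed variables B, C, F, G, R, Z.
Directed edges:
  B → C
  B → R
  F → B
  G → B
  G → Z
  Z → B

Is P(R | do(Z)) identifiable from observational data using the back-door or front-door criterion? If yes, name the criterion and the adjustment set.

desc(Z)\{Z}={B,C,R}; candidates ⊆ {F,G}.
size 0: {}; under {} Z still reaches {B,C,G,R} ∋ R.
{G}: Z⊥R given {G} in G with Z→· removed — back-door holds.
P(R|do(Z)) = Σ_{G} P(R|Z,G)·P(G).

P(R|do(Z)): backdoor, adjust for {G}.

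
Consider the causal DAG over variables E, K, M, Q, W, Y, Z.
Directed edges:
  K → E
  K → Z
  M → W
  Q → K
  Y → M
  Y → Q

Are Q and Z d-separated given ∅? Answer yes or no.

No — Q and Z are d-connected given ∅.

Bayes-Ball from Q | ∅ reaches {E,K,M,W,Y,Z}.
Z ∈ reach(Q|∅) ⇒ Q ⊥̸ Z | ∅.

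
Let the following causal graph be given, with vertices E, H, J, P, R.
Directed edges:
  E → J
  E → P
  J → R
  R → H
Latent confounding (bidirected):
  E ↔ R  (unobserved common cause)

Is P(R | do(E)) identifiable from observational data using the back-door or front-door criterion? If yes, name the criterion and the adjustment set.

desc(E)\{E}={H,J,P,R}; candidates ⊆ {—}.
E↔R: latent back-door arc(s) into E.
size 0: {}; under {} E still reaches {H,R} ∋ R.
E↔R cannot be blocked by any observed set — no back-door set.
{J}: (i) intercepts every directed E→R path; (ii) no back-door E→{J}; (iii) {E} blocks every back-door {J}→R. Front-door holds.
P(R|do(E)) = Σ_{J} P(J|E) Σ_{E'} P(R|J,E')P(E').

P(R|do(E)): frontdoor, adjust for {J}.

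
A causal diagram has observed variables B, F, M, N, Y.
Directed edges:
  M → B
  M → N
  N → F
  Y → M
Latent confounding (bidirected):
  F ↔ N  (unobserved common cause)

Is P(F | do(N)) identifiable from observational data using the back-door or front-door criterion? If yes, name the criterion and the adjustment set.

P(F|do(N)): not identifiable (no BD/FD set).

desc(N)\{N}={F}; candidates ⊆ {B,M,Y}.
N↔F: latent back-door arc(s) into N.
size 0: {}; under {} N still reaches {B,F,M,Y} ∋ F.
size 1: {B}, {M}, {Y}; under {B} N still reaches {F,M,Y} ∋ F.
size 2: {B,M}, {B,Y}, {M,Y}; under {B,M} N still reaches {F} ∋ F.
N↔F cannot be blocked by any observed set — no back-door set.
No mediator lies on a directed N→…→F path.
Neither criterion identifies P(F|do(N)) in this graph.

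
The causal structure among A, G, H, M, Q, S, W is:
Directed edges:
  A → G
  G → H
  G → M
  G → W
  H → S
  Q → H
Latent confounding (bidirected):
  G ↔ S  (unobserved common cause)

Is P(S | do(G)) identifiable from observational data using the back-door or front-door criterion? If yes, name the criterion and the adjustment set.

P(S|do(G)): frontdoor, adjust for {H}.

desc(G)\{G}={H,M,S,W}; candidates ⊆ {A,Q}.
G↔S: latent back-door arc(s) into G.
size 0: {}; under {} G still reaches {A,S} ∋ S.
size 1: {A}, {Q}; under {A} G still reaches {S} ∋ S.
size 2: {A,Q}; under {A,Q} G still reaches {S} ∋ S.
G↔S cannot be blocked by any observed set — no back-door set.
{H}: (i) intercepts every directed G→S path; (ii) no back-door G→{H}; (iii) {G} blocks every back-door {H}→S. Front-door holds.
P(S|do(G)) = Σ_{H} P(H|G) Σ_{G'} P(S|H,G')P(G').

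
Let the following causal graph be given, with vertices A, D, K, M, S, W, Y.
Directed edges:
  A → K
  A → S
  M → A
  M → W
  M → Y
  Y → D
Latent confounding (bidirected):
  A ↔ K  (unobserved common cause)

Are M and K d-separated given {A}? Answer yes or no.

No — M and K are d-connected given {A}.

Bayes-Ball from M | {A} reaches {D,K,W,Y}.
K ∈ reach(M|{A}) ⇒ M ⊥̸ K | {A}.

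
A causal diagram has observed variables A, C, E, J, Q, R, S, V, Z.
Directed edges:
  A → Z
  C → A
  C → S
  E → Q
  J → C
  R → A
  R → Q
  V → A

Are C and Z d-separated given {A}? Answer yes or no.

Yes — C ⊥ Z | {A}.

Bayes-Ball from C | {A} reaches {J,Q,R,S,V}.
Z ∉ reach(C|{A}) ⇒ C ⊥ Z | {A}.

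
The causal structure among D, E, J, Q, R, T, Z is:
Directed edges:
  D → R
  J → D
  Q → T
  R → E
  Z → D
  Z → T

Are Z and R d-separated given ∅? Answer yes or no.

Bayes-Ball from Z | ∅ reaches {D,E,R,T}.
R ∈ reach(Z|∅) ⇒ Z ⊥̸ R | ∅.

No — Z and R are d-connected given ∅.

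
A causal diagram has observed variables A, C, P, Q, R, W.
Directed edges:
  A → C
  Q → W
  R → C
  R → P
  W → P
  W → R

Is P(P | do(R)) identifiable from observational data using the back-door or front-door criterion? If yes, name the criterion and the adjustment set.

P(P|do(R)): backdoor, adjust for {W}.

desc(R)\{R}={C,P}; candidates ⊆ {A,Q,W}.
size 0: {}; under {} R still reaches {P,Q,W} ∋ P.
{W}: R⊥P given {W} in G with R→· removed — back-door holds.
P(P|do(R)) = Σ_{W} P(P|R,W)·P(W).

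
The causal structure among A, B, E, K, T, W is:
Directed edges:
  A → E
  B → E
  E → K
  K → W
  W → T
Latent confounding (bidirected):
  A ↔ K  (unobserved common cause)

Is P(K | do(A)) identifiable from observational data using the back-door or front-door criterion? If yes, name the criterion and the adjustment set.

desc(A)\{A}={E,K,T,W}; candidates ⊆ {B}.
A↔K: latent back-door arc(s) into A.
size 0: {}; under {} A still reaches {K,T,W} ∋ K.
size 1: {B}; under {B} A still reaches {K,T,W} ∋ K.
A↔K cannot be blocked by any observed set — no back-door set.
{E}: (i) intercepts every directed A→K path; (ii) no back-door A→{E}; (iii) {A} blocks every back-door {E}→K. Front-door holds.
P(K|do(A)) = Σ_{E} P(E|A) Σ_{A'} P(K|E,A')P(A').

P(K|do(A)): frontdoor, adjust for {E}.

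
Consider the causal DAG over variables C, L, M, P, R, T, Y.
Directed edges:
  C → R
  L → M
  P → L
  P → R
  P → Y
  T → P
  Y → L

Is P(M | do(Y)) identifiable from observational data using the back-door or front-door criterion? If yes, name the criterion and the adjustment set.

P(M|do(Y)): backdoor, adjust for {P}.

desc(Y)\{Y}={L,M}; candidates ⊆ {C,P,R,T}.
size 0: {}; under {} Y still reaches {L,M,P,R,T} ∋ M.
{P}: Y⊥M given {P} in G with Y→· removed — back-door holds.
P(M|do(Y)) = Σ_{P} P(M|Y,P)·P(P).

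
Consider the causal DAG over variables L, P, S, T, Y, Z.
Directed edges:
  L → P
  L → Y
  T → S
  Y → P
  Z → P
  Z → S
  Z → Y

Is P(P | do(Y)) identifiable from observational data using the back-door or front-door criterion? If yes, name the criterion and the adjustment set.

desc(Y)\{Y}={P}; candidates ⊆ {L,S,T,Z}.
size 0: {}; under {} Y still reaches {L,P,S,Z} ∋ P.
size 1: {L}, {S}, {T} …(+1); under {L} Y still reaches {P,S,Z} ∋ P.
{L,Z}: Y⊥P given {L,Z} in G with Y→· removed — back-door holds.
P(P|do(Y)) = Σ_{L,Z} P(P|Y,L,Z)·P(L,Z).

P(P|do(Y)): backdoor, adjust for {L, Z}.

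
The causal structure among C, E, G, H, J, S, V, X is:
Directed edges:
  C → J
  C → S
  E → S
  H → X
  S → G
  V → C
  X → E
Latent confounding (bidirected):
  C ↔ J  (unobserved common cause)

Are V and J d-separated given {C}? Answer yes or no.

Bayes-Ball from V | {C} reaches {J}.
J ∈ reach(V|{C}) ⇒ V ⊥̸ J | {C}.

No — V and J are d-connected given {C}.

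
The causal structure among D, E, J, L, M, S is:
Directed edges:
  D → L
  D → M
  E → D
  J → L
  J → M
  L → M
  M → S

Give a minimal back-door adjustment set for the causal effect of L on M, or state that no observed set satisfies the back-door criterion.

L→M: minimal back-door set {D, J}.

desc(L)\{L}={M,S}; candidates ⊆ {D,E,J}.
size 0: {}; under {} L still reaches {D,E,J,M,S} ∋ M.
size 1: {D}, {E}, {J}; under {D} L still reaches {J,M,S} ∋ M.
{D,J}: L⊥M given {D,J} in G with L→· removed — back-door holds.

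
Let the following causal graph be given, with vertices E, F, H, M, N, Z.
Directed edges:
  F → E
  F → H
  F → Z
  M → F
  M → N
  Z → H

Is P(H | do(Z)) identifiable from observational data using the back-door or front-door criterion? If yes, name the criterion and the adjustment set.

desc(Z)\{Z}={H}; candidates ⊆ {E,F,M,N}.
size 0: {}; under {} Z still reaches {E,F,H,M,N} ∋ H.
{F}: Z⊥H given {F} in G with Z→· removed — back-door holds.
P(H|do(Z)) = Σ_{F} P(H|Z,F)·P(F).

P(H|do(Z)): backdoor, adjust for {F}.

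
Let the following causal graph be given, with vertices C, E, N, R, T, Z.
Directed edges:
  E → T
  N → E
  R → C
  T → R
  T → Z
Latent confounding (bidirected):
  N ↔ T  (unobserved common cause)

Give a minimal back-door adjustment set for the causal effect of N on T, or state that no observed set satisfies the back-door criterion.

desc(N)\{N}={C,E,R,T,Z}; candidates ⊆ {—}.
N↔T: latent back-door arc(s) into N.
size 0: {}; under {} N still reaches {C,R,T,Z} ∋ T.
N↔T cannot be blocked by any observed set — no back-door set.

N→T: no observed back-door set.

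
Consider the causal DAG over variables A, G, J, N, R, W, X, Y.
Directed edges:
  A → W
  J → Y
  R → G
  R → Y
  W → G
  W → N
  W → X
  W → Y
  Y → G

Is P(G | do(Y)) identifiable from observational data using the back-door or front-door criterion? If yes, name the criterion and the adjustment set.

P(G|do(Y)): backdoor, adjust for {R, W}.

desc(Y)\{Y}={G}; candidates ⊆ {A,J,N,R,W,X}.
size 0: {}; under {} Y still reaches {A,G,J,N,R,W,X} ∋ G.
size 1: {A}, {J}, {N} …(+3); under {A} Y still reaches {G,J,N,R,W,X} ∋ G.
{R,W}: Y⊥G given {R,W} in G with Y→· removed — back-door holds.
P(G|do(Y)) = Σ_{R,W} P(G|Y,R,W)·P(R,W).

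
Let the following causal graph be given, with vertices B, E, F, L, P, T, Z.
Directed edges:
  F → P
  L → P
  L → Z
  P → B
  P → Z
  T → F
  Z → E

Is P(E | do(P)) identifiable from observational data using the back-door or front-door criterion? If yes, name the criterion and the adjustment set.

desc(P)\{P}={B,E,Z}; candidates ⊆ {F,L,T}.
size 0: {}; under {} P still reaches {E,F,L,T,Z} ∋ E.
{L}: P⊥E given {L} in G with P→· removed — back-door holds.
P(E|do(P)) = Σ_{L} P(E|P,L)·P(L).

P(E|do(P)): backdoor, adjust for {L}.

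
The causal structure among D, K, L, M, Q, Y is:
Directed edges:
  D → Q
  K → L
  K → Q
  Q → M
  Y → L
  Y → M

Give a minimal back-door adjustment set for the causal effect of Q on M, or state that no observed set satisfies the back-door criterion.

desc(Q)\{Q}={M}; candidates ⊆ {D,K,L,Y}.
∅: Q⊥M given ∅ in G with Q→· removed — back-door holds.

Q→M: minimal back-door set ∅.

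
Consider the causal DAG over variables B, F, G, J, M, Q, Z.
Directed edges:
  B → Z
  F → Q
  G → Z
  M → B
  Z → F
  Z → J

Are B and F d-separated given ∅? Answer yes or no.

Bayes-Ball from B | ∅ reaches {F,J,M,Q,Z}.
F ∈ reach(B|∅) ⇒ B ⊥̸ F | ∅.

No — B and F are d-connected given ∅.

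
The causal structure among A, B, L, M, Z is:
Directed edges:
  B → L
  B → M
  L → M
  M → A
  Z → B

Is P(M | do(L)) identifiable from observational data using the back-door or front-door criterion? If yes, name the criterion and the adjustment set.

desc(L)\{L}={A,M}; candidates ⊆ {B,Z}.
size 0: {}; under {} L still reaches {A,B,M,Z} ∋ M.
{B}: L⊥M given {B} in G with L→· removed — back-door holds.
P(M|do(L)) = Σ_{B} P(M|L,B)·P(B).

P(M|do(L)): backdoor, adjust for {B}.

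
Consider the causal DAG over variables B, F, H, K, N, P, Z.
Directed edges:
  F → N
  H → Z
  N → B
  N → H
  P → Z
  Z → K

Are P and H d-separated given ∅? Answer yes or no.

Bayes-Ball from P | ∅ reaches {K,Z}.
H ∉ reach(P|∅) ⇒ P ⊥ H | ∅.

Yes — P ⊥ H | ∅.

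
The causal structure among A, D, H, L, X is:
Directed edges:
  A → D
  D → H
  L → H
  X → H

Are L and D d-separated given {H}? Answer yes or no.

Bayes-Ball from L | {H} reaches {A,D,X}.
D ∈ reach(L|{H}) ⇒ L ⊥̸ D | {H}.

No — L and D are d-connected given {H}.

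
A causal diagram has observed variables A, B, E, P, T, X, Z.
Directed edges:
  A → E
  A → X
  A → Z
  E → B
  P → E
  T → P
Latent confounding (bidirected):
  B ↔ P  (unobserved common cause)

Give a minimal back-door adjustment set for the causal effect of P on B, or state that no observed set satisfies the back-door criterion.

desc(P)\{P}={B,E}; candidates ⊆ {A,T,X,Z}.
P↔B: latent back-door arc(s) into P.
size 0: {}; under {} P still reaches {B,T} ∋ B.
size 1: {A}, {T}, {X} …(+1); under {A} P still reaches {B,T} ∋ B.
size 2: {A,T}, {A,X}, {A,Z} …(+3); under {A,T} P still reaches {B} ∋ B.
P↔B cannot be blocked by any observed set — no back-door set.

P→B: no observed back-door set.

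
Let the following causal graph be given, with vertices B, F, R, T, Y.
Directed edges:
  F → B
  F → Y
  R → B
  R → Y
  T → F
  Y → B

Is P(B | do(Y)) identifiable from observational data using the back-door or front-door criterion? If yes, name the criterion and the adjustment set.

desc(Y)\{Y}={B}; candidates ⊆ {F,R,T}.
size 0: {}; under {} Y still reaches {B,F,R,T} ∋ B.
size 1: {F}, {R}, {T}; under {F} Y still reaches {B,R} ∋ B.
{F,R}: Y⊥B given {F,R} in G with Y→· removed — back-door holds.
P(B|do(Y)) = Σ_{F,R} P(B|Y,F,R)·P(F,R).

P(B|do(Y)): backdoor, adjust for {F, R}.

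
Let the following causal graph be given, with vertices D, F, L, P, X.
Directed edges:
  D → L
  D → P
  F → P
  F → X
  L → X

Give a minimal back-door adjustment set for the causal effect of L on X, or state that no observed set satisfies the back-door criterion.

L→X: minimal back-door set ∅.

desc(L)\{L}={X}; candidates ⊆ {D,F,P}.
∅: L⊥X given ∅ in G with L→· removed — back-door holds.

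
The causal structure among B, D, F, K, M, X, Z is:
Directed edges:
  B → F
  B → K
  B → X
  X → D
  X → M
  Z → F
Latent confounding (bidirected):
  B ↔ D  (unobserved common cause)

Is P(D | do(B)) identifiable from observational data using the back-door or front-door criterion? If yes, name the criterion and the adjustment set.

desc(B)\{B}={D,F,K,M,X}; candidates ⊆ {Z}.
B↔D: latent back-door arc(s) into B.
size 0: {}; under {} B still reaches {D} ∋ D.
size 1: {Z}; under {Z} B still reaches {D} ∋ D.
B↔D cannot be blocked by any observed set — no back-door set.
{X}: (i) intercepts every directed B→D path; (ii) no back-door B→{X}; (iii) {B} blocks every back-door {X}→D. Front-door holds.
P(D|do(B)) = Σ_{X} P(X|B) Σ_{B'} P(D|X,B')P(B').

P(D|do(B)): frontdoor, adjust for {X}.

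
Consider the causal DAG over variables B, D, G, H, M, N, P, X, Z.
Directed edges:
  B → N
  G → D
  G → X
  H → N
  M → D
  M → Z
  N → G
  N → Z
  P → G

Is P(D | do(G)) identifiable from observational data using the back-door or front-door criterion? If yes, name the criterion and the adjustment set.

P(D|do(G)): backdoor, adjust for ∅.

desc(G)\{G}={D,X}; candidates ⊆ {B,H,M,N,P,Z}.
∅: G⊥D given ∅ in G with G→· removed — back-door holds.
P(D|do(G)) = P(D|G) — no adjustment needed.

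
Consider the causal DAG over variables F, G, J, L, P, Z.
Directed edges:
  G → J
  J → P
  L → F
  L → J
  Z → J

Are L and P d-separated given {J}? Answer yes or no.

Yes — L ⊥ P | {J}.

Bayes-Ball from L | {J} reaches {F,G,Z}.
P ∉ reach(L|{J}) ⇒ L ⊥ P | {J}.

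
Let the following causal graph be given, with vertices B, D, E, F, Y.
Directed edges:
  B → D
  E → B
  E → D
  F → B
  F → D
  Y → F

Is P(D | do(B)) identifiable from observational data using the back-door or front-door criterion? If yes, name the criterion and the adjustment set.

desc(B)\{B}={D}; candidates ⊆ {E,F,Y}.
size 0: {}; under {} B still reaches {D,E,F,Y} ∋ D.
size 1: {E}, {F}, {Y}; under {E} B still reaches {D,F,Y} ∋ D.
{E,F}: B⊥D given {E,F} in G with B→· removed — back-door holds.
P(D|do(B)) = Σ_{E,F} P(D|B,E,F)·P(E,F).

P(D|do(B)): backdoor, adjust for {E, F}.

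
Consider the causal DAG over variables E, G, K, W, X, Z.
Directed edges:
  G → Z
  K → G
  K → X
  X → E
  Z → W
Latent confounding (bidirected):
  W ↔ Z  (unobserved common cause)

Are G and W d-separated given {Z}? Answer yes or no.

Bayes-Ball from G | {Z} reaches {E,K,W,X}.
W ∈ reach(G|{Z}) ⇒ G ⊥̸ W | {Z}.

No — G and W are d-connected given {Z}.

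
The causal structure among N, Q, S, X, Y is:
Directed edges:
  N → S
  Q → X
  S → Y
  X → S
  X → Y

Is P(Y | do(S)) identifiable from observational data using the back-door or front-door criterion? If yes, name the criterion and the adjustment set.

desc(S)\{S}={Y}; candidates ⊆ {N,Q,X}.
size 0: {}; under {} S still reaches {N,Q,X,Y} ∋ Y.
{X}: S⊥Y given {X} in G with S→· removed — back-door holds.
P(Y|do(S)) = Σ_{X} P(Y|S,X)·P(X).

P(Y|do(S)): backdoor, adjust for {X}.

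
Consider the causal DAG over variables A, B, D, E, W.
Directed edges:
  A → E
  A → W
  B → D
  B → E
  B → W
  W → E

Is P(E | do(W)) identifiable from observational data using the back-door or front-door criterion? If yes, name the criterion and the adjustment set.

desc(W)\{W}={E}; candidates ⊆ {A,B,D}.
size 0: {}; under {} W still reaches {A,B,D,E} ∋ E.
size 1: {A}, {B}, {D}; under {A} W still reaches {B,D,E} ∋ E.
{A,B}: W⊥E given {A,B} in G with W→· removed — back-door holds.
P(E|do(W)) = Σ_{A,B} P(E|W,A,B)·P(A,B).

P(E|do(W)): backdoor, adjust for {A, B}.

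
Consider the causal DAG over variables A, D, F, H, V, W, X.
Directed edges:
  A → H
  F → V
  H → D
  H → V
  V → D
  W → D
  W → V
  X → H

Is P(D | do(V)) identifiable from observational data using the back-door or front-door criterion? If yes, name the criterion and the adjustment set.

desc(V)\{V}={D}; candidates ⊆ {A,F,H,W,X}.
size 0: {}; under {} V still reaches {A,D,F,H,W,X} ∋ D.
size 1: {A}, {F}, {H} …(+2); under {A} V still reaches {D,F,H,W,X} ∋ D.
{H,W}: V⊥D given {H,W} in G with V→· removed — back-door holds.
P(D|do(V)) = Σ_{H,W} P(D|V,H,W)·P(H,W).

P(D|do(V)): backdoor, adjust for {H, W}.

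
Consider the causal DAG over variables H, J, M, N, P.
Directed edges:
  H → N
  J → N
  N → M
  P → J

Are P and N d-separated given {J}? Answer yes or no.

Yes — P ⊥ N | {J}.

Bayes-Ball from P | {J} reaches ∅.
N ∉ reach(P|{J}) ⇒ P ⊥ N | {J}.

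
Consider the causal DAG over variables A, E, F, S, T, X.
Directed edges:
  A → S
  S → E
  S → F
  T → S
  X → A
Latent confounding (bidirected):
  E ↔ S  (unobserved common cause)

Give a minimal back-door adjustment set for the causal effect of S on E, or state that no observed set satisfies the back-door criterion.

desc(S)\{S}={E,F}; candidates ⊆ {A,T,X}.
S↔E: latent back-door arc(s) into S.
size 0: {}; under {} S still reaches {A,E,T,X} ∋ E.
size 1: {A}, {T}, {X}; under {A} S still reaches {E,T} ∋ E.
size 2: {A,T}, {A,X}, {T,X}; under {A,T} S still reaches {E} ∋ E.
S↔E cannot be blocked by any observed set — no back-door set.

S→E: no observed back-door set.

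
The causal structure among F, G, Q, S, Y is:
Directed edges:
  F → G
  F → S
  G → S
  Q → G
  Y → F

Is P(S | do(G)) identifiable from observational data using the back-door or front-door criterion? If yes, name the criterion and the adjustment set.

P(S|do(G)): backdoor, adjust for {F}.

desc(G)\{G}={S}; candidates ⊆ {F,Q,Y}.
size 0: {}; under {} G still reaches {F,Q,S,Y} ∋ S.
{F}: G⊥S given {F} in G with G→· removed — back-door holds.
P(S|do(G)) = Σ_{F} P(S|G,F)·P(F).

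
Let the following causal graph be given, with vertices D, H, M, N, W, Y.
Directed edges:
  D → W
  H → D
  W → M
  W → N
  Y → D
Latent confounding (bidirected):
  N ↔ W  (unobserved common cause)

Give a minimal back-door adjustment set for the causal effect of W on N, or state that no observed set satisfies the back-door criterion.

desc(W)\{W}={M,N}; candidates ⊆ {D,H,Y}.
W↔N: latent back-door arc(s) into W.
size 0: {}; under {} W still reaches {D,H,N,Y} ∋ N.
size 1: {D}, {H}, {Y}; under {D} W still reaches {N} ∋ N.
size 2: {D,H}, {D,Y}, {H,Y}; under {D,H} W still reaches {N} ∋ N.
W↔N cannot be blocked by any observed set — no back-door set.

W→N: no observed back-door set.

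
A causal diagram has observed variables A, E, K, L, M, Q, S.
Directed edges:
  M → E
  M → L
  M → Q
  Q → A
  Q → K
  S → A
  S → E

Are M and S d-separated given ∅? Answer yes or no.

Bayes-Ball from M | ∅ reaches {A,E,K,L,Q}.
S ∉ reach(M|∅) ⇒ M ⊥ S | ∅.

Yes — M ⊥ S | ∅.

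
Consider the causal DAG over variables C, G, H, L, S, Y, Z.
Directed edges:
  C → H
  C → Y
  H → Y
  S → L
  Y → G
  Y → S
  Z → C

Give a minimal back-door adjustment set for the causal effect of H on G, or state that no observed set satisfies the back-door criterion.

H→G: minimal back-door set {C}.

desc(H)\{H}={G,L,S,Y}; candidates ⊆ {C,Z}.
size 0: {}; under {} H still reaches {C,G,L,S,Y,Z} ∋ G.
{C}: H⊥G given {C} in G with H→· removed — back-door holds.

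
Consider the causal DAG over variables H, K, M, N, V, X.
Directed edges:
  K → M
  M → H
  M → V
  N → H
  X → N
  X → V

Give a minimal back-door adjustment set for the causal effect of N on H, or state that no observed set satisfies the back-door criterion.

N→H: minimal back-door set ∅.

desc(N)\{N}={H}; candidates ⊆ {K,M,V,X}.
∅: N⊥H given ∅ in G with N→· removed — back-door holds.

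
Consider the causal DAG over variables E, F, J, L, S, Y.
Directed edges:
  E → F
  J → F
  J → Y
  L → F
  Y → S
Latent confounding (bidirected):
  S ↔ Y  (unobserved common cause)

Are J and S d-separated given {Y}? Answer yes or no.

No — J and S are d-connected given {Y}.

Bayes-Ball from J | {Y} reaches {F,S}.
S ∈ reach(J|{Y}) ⇒ J ⊥̸ S | {Y}.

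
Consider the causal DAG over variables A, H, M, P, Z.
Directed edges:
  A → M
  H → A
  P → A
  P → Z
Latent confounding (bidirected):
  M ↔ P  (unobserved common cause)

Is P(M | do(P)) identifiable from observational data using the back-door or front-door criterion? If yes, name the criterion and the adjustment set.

P(M|do(P)): frontdoor, adjust for {A}.

desc(P)\{P}={A,M,Z}; candidates ⊆ {H}.
P↔M: latent back-door arc(s) into P.
size 0: {}; under {} P still reaches {M} ∋ M.
size 1: {H}; under {H} P still reaches {M} ∋ M.
P↔M cannot be blocked by any observed set — no back-door set.
{A}: (i) intercepts every directed P→M path; (ii) no back-door P→{A}; (iii) {P} blocks every back-door {A}→M. Front-door holds.
P(M|do(P)) = Σ_{A} P(A|P) Σ_{P'} P(M|A,P')P(P').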